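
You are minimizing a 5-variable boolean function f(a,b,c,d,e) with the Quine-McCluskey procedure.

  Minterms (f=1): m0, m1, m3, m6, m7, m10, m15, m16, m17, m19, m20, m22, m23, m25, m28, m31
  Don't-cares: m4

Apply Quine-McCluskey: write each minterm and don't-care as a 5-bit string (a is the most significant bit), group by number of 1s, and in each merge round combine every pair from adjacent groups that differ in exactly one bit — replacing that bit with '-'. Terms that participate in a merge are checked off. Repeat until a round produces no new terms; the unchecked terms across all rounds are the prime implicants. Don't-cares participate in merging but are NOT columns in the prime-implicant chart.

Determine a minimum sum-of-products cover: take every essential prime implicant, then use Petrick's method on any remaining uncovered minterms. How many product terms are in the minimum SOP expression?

7

size-2^0 implicants → 00000(✓)  00001(✓)  00011(✓)  00100(✓)  00110(✓)  00111(✓)  01010  01111(✓)  10000(✓)  10001(✓)  10011(✓)  10100(✓)  10110(✓)  10111(✓)  11001(✓)  11100(✓)  11111(✓)
size-2^1 implicants → -0000(✓)  -0001(✓)  -0011(✓)  -0100(✓)  -0110(✓)  -0111(✓)  -1111(✓)  0-111(✓)  00-00(✓)  00-11(✓)  000-1(✓)  0000-(✓)  001-0(✓)  0011-(✓)  1-001  1-100  1-111(✓)  10-00(✓)  10-11(✓)  100-1(✓)  1000-(✓)  101-0(✓)  1011-(✓)
size-2^2 implicants → --111  -0-00  -0-11  -00-1  -000-  -01-0  -011-
Unchecked terms (primes): --111, -0-00, -0-11, -00-1, -000-, -01-0, -011-, 01010, 1-001, 1-100
Minterm coverage:
  m0 ⊆ -0-00,-000-
  m1 ⊆ -00-1,-000-
  m3 ⊆ -0-11,-00-1
  m6 ⊆ -01-0,-011-
  m7 ⊆ --111,-0-11,-011-
  m10 ⊆ 01010 [E]
  m15 ⊆ --111 [E]
  m16 ⊆ -0-00,-000-
  m17 ⊆ -00-1,-000-,1-001
  m19 ⊆ -0-11,-00-1
  m20 ⊆ -0-00,-01-0,1-100
  m22 ⊆ -01-0,-011-
  m23 ⊆ --111,-0-11,-011-
  m25 ⊆ 1-001 [E]
  m28 ⊆ 1-100 [E]
  m31 ⊆ --111 [E]
E = {--111, 01010, 1-001, 1-100}
Petrick residual → -0-00, -00-1, -01-0
Cover = cde + b'd'e' + b'c'e + b'ce' + a'bc'de' + ac'd'e + acd'e'  |cover|=7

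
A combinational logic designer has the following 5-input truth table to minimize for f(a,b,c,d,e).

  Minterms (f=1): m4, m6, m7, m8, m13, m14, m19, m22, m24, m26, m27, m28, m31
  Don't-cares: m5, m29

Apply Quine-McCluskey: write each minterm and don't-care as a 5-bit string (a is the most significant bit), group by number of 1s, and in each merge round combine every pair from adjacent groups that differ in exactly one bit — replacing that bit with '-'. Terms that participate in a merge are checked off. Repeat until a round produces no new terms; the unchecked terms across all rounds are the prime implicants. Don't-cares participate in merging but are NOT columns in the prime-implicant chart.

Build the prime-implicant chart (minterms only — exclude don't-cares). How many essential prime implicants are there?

size-2^0 implicants → 00100(✓)  00101(✓)  00110(✓)  00111(✓)  01000(✓)  01101(✓)  01110(✓)  10011(✓)  10110(✓)  11000(✓)  11010(✓)  11011(✓)  11100(✓)  11101(✓)  11111(✓)
size-2^1 implicants → -0110  -1000  -1101  0-101  0-110  001-0(✓)  001-1(✓)  0010-(✓)  0011-(✓)  1-011  11-00  11-11  110-0  1101-  111-1  1110-
size-2^2 implicants → 001--
Unchecked terms (primes): -0110, -1000, -1101, 0-101, 0-110, 001--, 1-011, 11-00, 11-11, 110-0, 1101-, 111-1, 1110-
Minterm coverage:
  m4 ⊆ 001-- [E]
  m6 ⊆ -0110,0-110,001--
  m7 ⊆ 001-- [E]
  m8 ⊆ -1000 [E]
  m13 ⊆ -1101,0-101
  m14 ⊆ 0-110 [E]
  m19 ⊆ 1-011 [E]
  m22 ⊆ -0110 [E]
  m24 ⊆ -1000,11-00,110-0
  m26 ⊆ 110-0,1101-
  m27 ⊆ 1-011,11-11,1101-
  m28 ⊆ 11-00,1110-
  m31 ⊆ 11-11,111-1
E = {-0110, -1000, 0-110, 001--, 1-011}

5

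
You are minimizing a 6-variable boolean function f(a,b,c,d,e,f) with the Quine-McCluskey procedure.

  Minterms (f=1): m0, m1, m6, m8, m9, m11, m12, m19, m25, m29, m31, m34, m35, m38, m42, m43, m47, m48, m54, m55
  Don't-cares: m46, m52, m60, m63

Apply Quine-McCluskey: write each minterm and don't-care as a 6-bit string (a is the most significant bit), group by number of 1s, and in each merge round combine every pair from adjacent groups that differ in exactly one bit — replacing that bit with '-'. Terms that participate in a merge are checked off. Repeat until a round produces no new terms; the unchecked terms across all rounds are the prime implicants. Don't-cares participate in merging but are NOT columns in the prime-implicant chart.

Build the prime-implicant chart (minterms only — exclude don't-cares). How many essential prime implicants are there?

Round 0: 000000✓ 000001✓ 000110✓ 001000✓ 001001✓ 001011✓ 001100✓ 010011 011001✓ 011101✓ 011111✓ 100010✓ 100011✓ 100110✓ 101010✓ 101011✓ 101110✓ 101111✓ 110000✓ 110100✓ 110110✓ 110111✓ 111100✓ 111111✓
Round 1: -00110 -01011 -11111 0-1001 00-000✓ 00-001✓ 00000-✓ 001-00 0010-1 00100-✓ 011-01 0111-1 1-0110 1-1111 10-010✓ 10-011✓ 10-110✓ 100-10✓ 10001-✓ 101-10✓ 101-11✓ 10101-✓ 10111-✓ 11-100 11-111 110-00 1101-0 11011-
Round 2: 00-00- 10--10 10-01- 101-1-
PIs = {-00110, -01011, -11111, 0-1001, 00-00-, 001-00, 0010-1, 010011, 011-01, 0111-1, 1-0110, 1-1111, 10--10, 10-01-, 101-1-, 11-100, 11-111, 110-00, 1101-0, 11011-}
Coverage chart:
  m0: 00-00- ←essential
  m1: 00-00- ←essential
  m6: -00110 ←essential
  m8: 00-00-,001-00
  m9: 0-1001,00-00-,0010-1
  m11: -01011,0010-1
  m12: 001-00 ←essential
  m19: 010011 ←essential
  m25: 0-1001,011-01
  m29: 011-01,0111-1
  m31: -11111,0111-1
  m34: 10--10,10-01-
  m35: 10-01- ←essential
  m38: -00110,1-0110,10--10
  m42: 10--10,10-01-,101-1-
  m43: -01011,10-01-,101-1-
  m47: 1-1111,101-1-
  m48: 110-00 ←essential
  m54: 1-0110,1101-0,11011-
  m55: 11-111,11011-
Essential: -00110, 00-00-, 001-00, 010011, 10-01-, 110-00

6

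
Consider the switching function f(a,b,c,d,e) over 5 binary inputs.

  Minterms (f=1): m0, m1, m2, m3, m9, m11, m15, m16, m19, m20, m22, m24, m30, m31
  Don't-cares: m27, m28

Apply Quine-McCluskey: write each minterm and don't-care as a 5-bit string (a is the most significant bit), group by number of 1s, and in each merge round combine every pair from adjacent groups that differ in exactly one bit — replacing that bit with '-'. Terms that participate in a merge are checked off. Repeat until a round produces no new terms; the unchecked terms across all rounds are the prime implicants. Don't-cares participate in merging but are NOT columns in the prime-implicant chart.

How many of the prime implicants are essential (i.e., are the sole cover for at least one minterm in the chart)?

6

size-2^0 implicants → 00000(✓)  00001(✓)  00010(✓)  00011(✓)  01001(✓)  01011(✓)  01111(✓)  10000(✓)  10011(✓)  10100(✓)  10110(✓)  11000(✓)  11011(✓)  11100(✓)  11110(✓)  11111(✓)
size-2^1 implicants → -0000  -0011(✓)  -1011(✓)  -1111(✓)  0-001(✓)  0-011(✓)  000-0(✓)  000-1(✓)  0000-(✓)  0001-(✓)  01-11(✓)  010-1(✓)  1-000(✓)  1-011(✓)  1-100(✓)  1-110(✓)  10-00(✓)  101-0(✓)  11-00(✓)  11-11(✓)  111-0(✓)  1111-
size-2^2 implicants → --011  -1-11  0-0-1  000--  1--00  1-1-0
Unchecked terms (primes): --011, -0000, -1-11, 0-0-1, 000--, 1--00, 1-1-0, 1111-
Minterm coverage:
  m0 ⊆ -0000,000--
  m1 ⊆ 0-0-1,000--
  m2 ⊆ 000-- [E]
  m3 ⊆ --011,0-0-1,000--
  m9 ⊆ 0-0-1 [E]
  m11 ⊆ --011,-1-11,0-0-1
  m15 ⊆ -1-11 [E]
  m16 ⊆ -0000,1--00
  m19 ⊆ --011 [E]
  m20 ⊆ 1--00,1-1-0
  m22 ⊆ 1-1-0 [E]
  m24 ⊆ 1--00 [E]
  m30 ⊆ 1-1-0,1111-
  m31 ⊆ -1-11,1111-
E = {--011, -1-11, 0-0-1, 000--, 1--00, 1-1-0}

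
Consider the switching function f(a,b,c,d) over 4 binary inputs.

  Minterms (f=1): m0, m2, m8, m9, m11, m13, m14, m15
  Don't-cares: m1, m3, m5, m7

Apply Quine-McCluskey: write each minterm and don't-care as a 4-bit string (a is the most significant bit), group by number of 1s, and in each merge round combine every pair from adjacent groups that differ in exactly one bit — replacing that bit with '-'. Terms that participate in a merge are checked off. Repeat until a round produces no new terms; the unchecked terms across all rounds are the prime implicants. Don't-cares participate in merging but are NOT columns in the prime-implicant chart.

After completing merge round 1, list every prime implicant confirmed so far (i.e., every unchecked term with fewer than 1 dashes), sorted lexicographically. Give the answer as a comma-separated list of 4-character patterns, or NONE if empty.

NONE

size-2^0 implicants → 0000(✓)  0001(✓)  0010(✓)  0011(✓)  0101(✓)  0111(✓)  1000(✓)  1001(✓)  1011(✓)  1101(✓)  1110(✓)  1111(✓)
size-2^1 implicants → -000(✓)  -001(✓)  -011(✓)  -101(✓)  -111(✓)  0-01(✓)  0-11(✓)  00-0(✓)  00-1(✓)  000-(✓)  001-(✓)  01-1(✓)  1-01(✓)  1-11(✓)  10-1(✓)  100-(✓)  11-1(✓)  111-
size-2^2 implicants → --01(✓)  --11(✓)  -0-1(✓)  -00-  -1-1(✓)  0--1(✓)  00--  1--1(✓)
size-2^3 implicants → ---1
Unchecked terms (primes): ---1, -00-, 00--, 111-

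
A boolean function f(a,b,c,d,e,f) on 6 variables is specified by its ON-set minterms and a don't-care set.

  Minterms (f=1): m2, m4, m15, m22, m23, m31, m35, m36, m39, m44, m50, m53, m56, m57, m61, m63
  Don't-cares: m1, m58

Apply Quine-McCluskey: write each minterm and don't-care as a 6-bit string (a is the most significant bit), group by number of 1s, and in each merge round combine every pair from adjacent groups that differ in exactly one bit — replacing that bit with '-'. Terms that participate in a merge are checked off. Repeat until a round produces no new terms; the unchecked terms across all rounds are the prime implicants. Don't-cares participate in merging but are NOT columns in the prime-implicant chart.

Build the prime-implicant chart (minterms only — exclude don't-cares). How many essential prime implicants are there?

[col 0] 000001, 000010, 000100*, 001111*, 010110*, 010111*, 011111*, 100011*, 100100*, 100111*, 101100*, 110010*, 110101*, 111000*, 111001*, 111010*, 111101*, 111111*
[col 1] -00100, -11111, 0-1111, 01-111, 01011-, 10-100, 100-11, 11-010, 11-101, 111-01, 1110-0, 11100-, 1111-1
Prime implicants: -00100, -11111, 0-1111, 000001, 000010, 01-111, 01011-, 10-100, 100-11, 11-010, 11-101, 111-01, 1110-0, 11100-, 1111-1
PI chart (minterm → PIs covering it):
  2 | 000010  (sole → essential)
  4 | -00100  (sole → essential)
  15 | 0-1111  (sole → essential)
  22 | 01011-  (sole → essential)
  23 | 01-111,01011-
  31 | -11111,0-1111,01-111
  35 | 100-11  (sole → essential)
  36 | -00100,10-100
  39 | 100-11  (sole → essential)
  44 | 10-100  (sole → essential)
  50 | 11-010  (sole → essential)
  53 | 11-101  (sole → essential)
  56 | 1110-0,11100-
  57 | 111-01,11100-
  61 | 11-101,111-01,1111-1
  63 | -11111,1111-1
Essential prime implicants: -00100, 0-1111, 000010, 01011-, 10-100, 100-11, 11-010, 11-101

8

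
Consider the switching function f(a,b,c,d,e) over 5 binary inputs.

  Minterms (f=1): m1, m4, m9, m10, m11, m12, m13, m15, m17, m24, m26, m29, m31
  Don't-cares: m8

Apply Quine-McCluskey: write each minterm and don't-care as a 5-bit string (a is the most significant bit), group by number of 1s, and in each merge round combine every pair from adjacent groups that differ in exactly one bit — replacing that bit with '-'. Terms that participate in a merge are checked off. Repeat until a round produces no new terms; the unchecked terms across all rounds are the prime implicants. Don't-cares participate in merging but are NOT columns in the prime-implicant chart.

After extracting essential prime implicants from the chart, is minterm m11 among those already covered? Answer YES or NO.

size-2^0 implicants → 00001(✓)  00100(✓)  01000(✓)  01001(✓)  01010(✓)  01011(✓)  01100(✓)  01101(✓)  01111(✓)  10001(✓)  11000(✓)  11010(✓)  11101(✓)  11111(✓)
size-2^1 implicants → -0001  -1000(✓)  -1010(✓)  -1101(✓)  -1111(✓)  0-001  0-100  01-00(✓)  01-01(✓)  01-11(✓)  010-0(✓)  010-1(✓)  0100-(✓)  0101-(✓)  011-1(✓)  0110-(✓)  110-0(✓)  111-1(✓)
size-2^2 implicants → -10-0  -11-1  01--1  01-0-  010--
Unchecked terms (primes): -0001, -10-0, -11-1, 0-001, 0-100, 01--1, 01-0-, 010--
Minterm coverage:
  m1 ⊆ -0001,0-001
  m4 ⊆ 0-100 [E]
  m9 ⊆ 0-001,01--1,01-0-,010--
  m10 ⊆ -10-0,010--
  m11 ⊆ 01--1,010--
  m12 ⊆ 0-100,01-0-
  m13 ⊆ -11-1,01--1,01-0-
  m15 ⊆ -11-1,01--1
  m17 ⊆ -0001 [E]
  m24 ⊆ -10-0 [E]
  m26 ⊆ -10-0 [E]
  m29 ⊆ -11-1 [E]
  m31 ⊆ -11-1 [E]
E = {-0001, -10-0, -11-1, 0-100}

NO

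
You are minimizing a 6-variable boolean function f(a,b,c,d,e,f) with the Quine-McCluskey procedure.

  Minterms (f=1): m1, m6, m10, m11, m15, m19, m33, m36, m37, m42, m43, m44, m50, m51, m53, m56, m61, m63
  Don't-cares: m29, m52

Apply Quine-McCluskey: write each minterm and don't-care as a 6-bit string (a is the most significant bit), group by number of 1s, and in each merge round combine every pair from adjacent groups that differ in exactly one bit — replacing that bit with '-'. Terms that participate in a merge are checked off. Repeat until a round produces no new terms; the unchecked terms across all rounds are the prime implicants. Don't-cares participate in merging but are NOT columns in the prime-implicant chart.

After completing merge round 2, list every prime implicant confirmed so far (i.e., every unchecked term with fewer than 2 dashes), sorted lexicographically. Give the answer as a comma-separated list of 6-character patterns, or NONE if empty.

-00001, -10011, -11101, 000110, 001-11, 10-100, 100-01, 11-101, 11001-, 111000, 1111-1

size-2^0 implicants → 000001(✓)  000110  001010(✓)  001011(✓)  001111(✓)  010011(✓)  011101(✓)  100001(✓)  100100(✓)  100101(✓)  101010(✓)  101011(✓)  101100(✓)  110010(✓)  110011(✓)  110100(✓)  110101(✓)  111000  111101(✓)  111111(✓)
size-2^1 implicants → -00001  -01010(✓)  -01011(✓)  -10011  -11101  001-11  00101-(✓)  1-0100(✓)  1-0101(✓)  10-100  100-01  10010-(✓)  10101-(✓)  11-101  11001-  11010-(✓)  1111-1
size-2^2 implicants → -0101-  1-010-
Unchecked terms (primes): -00001, -0101-, -10011, -11101, 000110, 001-11, 1-010-, 10-100, 100-01, 11-101, 11001-, 111000, 1111-1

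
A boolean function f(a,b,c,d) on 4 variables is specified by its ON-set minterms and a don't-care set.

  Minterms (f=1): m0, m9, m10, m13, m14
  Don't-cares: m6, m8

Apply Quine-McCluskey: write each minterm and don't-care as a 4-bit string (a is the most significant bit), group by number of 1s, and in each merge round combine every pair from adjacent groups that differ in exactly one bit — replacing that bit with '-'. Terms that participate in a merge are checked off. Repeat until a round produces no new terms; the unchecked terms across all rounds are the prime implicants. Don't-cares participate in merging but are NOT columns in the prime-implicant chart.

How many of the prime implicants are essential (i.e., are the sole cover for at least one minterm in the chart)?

2

[col 0] 0000*, 0110*, 1000*, 1001*, 1010*, 1101*, 1110*
[col 1] -000, -110, 1-01, 1-10, 10-0, 100-
Prime implicants: -000, -110, 1-01, 1-10, 10-0, 100-
PI chart (minterm → PIs covering it):
  0 | -000  (sole → essential)
  9 | 1-01,100-
  10 | 1-10,10-0
  13 | 1-01  (sole → essential)
  14 | -110,1-10
Essential prime implicants: -000, 1-01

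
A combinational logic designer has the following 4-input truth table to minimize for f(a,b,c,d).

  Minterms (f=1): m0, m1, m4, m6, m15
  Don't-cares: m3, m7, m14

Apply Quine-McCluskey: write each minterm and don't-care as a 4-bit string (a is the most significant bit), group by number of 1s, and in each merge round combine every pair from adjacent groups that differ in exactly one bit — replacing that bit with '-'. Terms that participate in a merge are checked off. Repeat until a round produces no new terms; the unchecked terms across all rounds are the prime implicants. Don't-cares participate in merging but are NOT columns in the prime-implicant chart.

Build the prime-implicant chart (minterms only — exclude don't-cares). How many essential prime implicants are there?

1

size-2^0 implicants → 0000(✓)  0001(✓)  0011(✓)  0100(✓)  0110(✓)  0111(✓)  1110(✓)  1111(✓)
size-2^1 implicants → -110(✓)  -111(✓)  0-00  0-11  00-1  000-  01-0  011-(✓)  111-(✓)
size-2^2 implicants → -11-
Unchecked terms (primes): -11-, 0-00, 0-11, 00-1, 000-, 01-0
Minterm coverage:
  m0 ⊆ 0-00,000-
  m1 ⊆ 00-1,000-
  m4 ⊆ 0-00,01-0
  m6 ⊆ -11-,01-0
  m15 ⊆ -11- [E]
E = {-11-}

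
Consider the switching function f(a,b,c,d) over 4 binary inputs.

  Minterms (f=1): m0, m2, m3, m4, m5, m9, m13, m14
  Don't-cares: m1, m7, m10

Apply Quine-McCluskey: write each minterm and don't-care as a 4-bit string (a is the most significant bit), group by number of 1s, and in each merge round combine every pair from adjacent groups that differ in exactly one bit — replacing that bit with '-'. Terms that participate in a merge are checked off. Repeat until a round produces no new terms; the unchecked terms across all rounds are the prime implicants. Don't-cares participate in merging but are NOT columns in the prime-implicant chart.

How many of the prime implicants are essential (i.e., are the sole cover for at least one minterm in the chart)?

3

[col 0] 0000*, 0001*, 0010*, 0011*, 0100*, 0101*, 0111*, 1001*, 1010*, 1101*, 1110*
[col 1] -001*, -010, -101*, 0-00*, 0-01*, 0-11*, 00-0*, 00-1*, 000-*, 001-*, 01-1*, 010-*, 1-01*, 1-10
[col 2] --01, 0--1, 0-0-, 00--
Prime implicants: --01, -010, 0--1, 0-0-, 00--, 1-10
PI chart (minterm → PIs covering it):
  0 | 0-0-,00--
  2 | -010,00--
  3 | 0--1,00--
  4 | 0-0-  (sole → essential)
  5 | --01,0--1,0-0-
  9 | --01  (sole → essential)
  13 | --01  (sole → essential)
  14 | 1-10  (sole → essential)
Essential prime implicants: --01, 0-0-, 1-10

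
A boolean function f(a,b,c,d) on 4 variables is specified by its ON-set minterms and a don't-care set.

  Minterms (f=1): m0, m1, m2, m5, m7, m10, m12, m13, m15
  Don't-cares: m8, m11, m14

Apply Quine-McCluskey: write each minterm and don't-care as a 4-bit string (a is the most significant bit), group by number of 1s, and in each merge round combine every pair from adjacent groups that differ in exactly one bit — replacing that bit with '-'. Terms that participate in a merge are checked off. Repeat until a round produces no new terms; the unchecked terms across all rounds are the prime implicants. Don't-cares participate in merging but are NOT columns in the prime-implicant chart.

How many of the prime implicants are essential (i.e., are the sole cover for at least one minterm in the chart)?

2

[col 0] 0000*, 0001*, 0010*, 0101*, 0111*, 1000*, 1010*, 1011*, 1100*, 1101*, 1110*, 1111*
[col 1] -000*, -010*, -101*, -111*, 0-01, 00-0*, 000-, 01-1*, 1-00*, 1-10*, 1-11*, 10-0*, 101-*, 11-0*, 11-1*, 110-*, 111-*
[col 2] -0-0, -1-1, 1--0, 1-1-, 11--
Prime implicants: -0-0, -1-1, 0-01, 000-, 1--0, 1-1-, 11--
PI chart (minterm → PIs covering it):
  0 | -0-0,000-
  1 | 0-01,000-
  2 | -0-0  (sole → essential)
  5 | -1-1,0-01
  7 | -1-1  (sole → essential)
  10 | -0-0,1--0,1-1-
  12 | 1--0,11--
  13 | -1-1,11--
  15 | -1-1,1-1-,11--
Essential prime implicants: -0-0, -1-1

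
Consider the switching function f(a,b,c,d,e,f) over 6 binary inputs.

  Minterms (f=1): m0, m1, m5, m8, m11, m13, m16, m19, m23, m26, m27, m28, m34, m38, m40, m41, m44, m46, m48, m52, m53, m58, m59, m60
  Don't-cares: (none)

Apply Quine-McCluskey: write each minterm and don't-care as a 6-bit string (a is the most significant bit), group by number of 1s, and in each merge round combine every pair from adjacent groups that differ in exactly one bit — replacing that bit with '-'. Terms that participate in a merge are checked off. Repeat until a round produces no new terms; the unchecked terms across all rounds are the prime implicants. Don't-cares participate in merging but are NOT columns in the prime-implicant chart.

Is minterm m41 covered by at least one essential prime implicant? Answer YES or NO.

YES

size-2^0 implicants → 000000(✓)  000001(✓)  000101(✓)  001000(✓)  001011(✓)  001101(✓)  010000(✓)  010011(✓)  010111(✓)  011010(✓)  011011(✓)  011100(✓)  100010(✓)  100110(✓)  101000(✓)  101001(✓)  101100(✓)  101110(✓)  110000(✓)  110100(✓)  110101(✓)  111010(✓)  111011(✓)  111100(✓)
size-2^1 implicants → -01000  -10000  -11010(✓)  -11011(✓)  -11100  0-0000  0-1011  00-000  00-101  000-01  00000-  01-011  010-11  01101-(✓)  1-1100  10-110  100-10  101-00  10100-  1011-0  11-100  110-00  11010-  11101-(✓)
size-2^2 implicants → -1101-
Unchecked terms (primes): -01000, -10000, -1101-, -11100, 0-0000, 0-1011, 00-000, 00-101, 000-01, 00000-, 01-011, 010-11, 1-1100, 10-110, 100-10, 101-00, 10100-, 1011-0, 11-100, 110-00, 11010-
Minterm coverage:
  m0 ⊆ 0-0000,00-000,00000-
  m1 ⊆ 000-01,00000-
  m5 ⊆ 00-101,000-01
  m8 ⊆ -01000,00-000
  m11 ⊆ 0-1011 [E]
  m13 ⊆ 00-101 [E]
  m16 ⊆ -10000,0-0000
  m19 ⊆ 01-011,010-11
  m23 ⊆ 010-11 [E]
  m26 ⊆ -1101- [E]
  m27 ⊆ -1101-,0-1011,01-011
  m28 ⊆ -11100 [E]
  m34 ⊆ 100-10 [E]
  m38 ⊆ 10-110,100-10
  m40 ⊆ -01000,101-00,10100-
  m41 ⊆ 10100- [E]
  m44 ⊆ 1-1100,101-00,1011-0
  m46 ⊆ 10-110,1011-0
  m48 ⊆ -10000,110-00
  m52 ⊆ 11-100,110-00,11010-
  m53 ⊆ 11010- [E]
  m58 ⊆ -1101- [E]
  m59 ⊆ -1101- [E]
  m60 ⊆ -11100,1-1100,11-100
E = {-1101-, -11100, 0-1011, 00-101, 010-11, 100-10, 10100-, 11010-}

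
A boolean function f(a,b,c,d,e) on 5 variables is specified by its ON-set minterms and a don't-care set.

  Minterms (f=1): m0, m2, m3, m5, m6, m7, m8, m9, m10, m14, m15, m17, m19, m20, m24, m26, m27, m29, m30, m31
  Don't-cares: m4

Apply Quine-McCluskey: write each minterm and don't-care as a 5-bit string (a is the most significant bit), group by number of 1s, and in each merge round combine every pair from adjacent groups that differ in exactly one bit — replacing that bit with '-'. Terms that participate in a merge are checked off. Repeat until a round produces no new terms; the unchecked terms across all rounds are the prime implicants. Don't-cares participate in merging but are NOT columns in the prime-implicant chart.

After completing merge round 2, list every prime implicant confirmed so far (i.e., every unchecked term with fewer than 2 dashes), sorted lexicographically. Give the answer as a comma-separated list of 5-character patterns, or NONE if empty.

Round 0: 00000✓ 00010✓ 00011✓ 00100✓ 00101✓ 00110✓ 00111✓ 01000✓ 01001✓ 01010✓ 01110✓ 01111✓ 10001✓ 10011✓ 10100✓ 11000✓ 11010✓ 11011✓ 11101✓ 11110✓ 11111✓
Round 1: -0011 -0100 -1000✓ -1010✓ -1110✓ -1111✓ 0-000✓ 0-010✓ 0-110✓ 0-111✓ 00-00✓ 00-10✓ 00-11✓ 000-0✓ 0001-✓ 001-0✓ 001-1✓ 0010-✓ 0011-✓ 01-10✓ 010-0✓ 0100- 0111-✓ 1-011 100-1 11-10✓ 11-11✓ 110-0✓ 1101-✓ 111-1 1111-✓
Round 2: -1-10 -10-0 -111- 0--10 0-0-0 0-11- 00--0 00-1- 001-- 11-1-
PIs = {-0011, -0100, -1-10, -10-0, -111-, 0--10, 0-0-0, 0-11-, 00--0, 00-1-, 001--, 0100-, 1-011, 100-1, 11-1-, 111-1}

-0011, -0100, 0100-, 1-011, 100-1, 111-1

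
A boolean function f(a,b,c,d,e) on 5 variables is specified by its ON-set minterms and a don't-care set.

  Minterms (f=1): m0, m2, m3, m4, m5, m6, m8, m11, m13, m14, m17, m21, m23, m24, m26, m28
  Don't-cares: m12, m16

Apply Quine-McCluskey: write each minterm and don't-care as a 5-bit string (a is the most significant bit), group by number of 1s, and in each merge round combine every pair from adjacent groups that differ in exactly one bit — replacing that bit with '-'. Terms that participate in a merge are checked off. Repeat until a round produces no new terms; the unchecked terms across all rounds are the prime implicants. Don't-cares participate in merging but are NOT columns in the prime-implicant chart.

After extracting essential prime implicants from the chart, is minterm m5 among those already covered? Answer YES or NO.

YES

Round 0: 00000✓ 00010✓ 00011✓ 00100✓ 00101✓ 00110✓ 01000✓ 01011✓ 01100✓ 01101✓ 01110✓ 10000✓ 10001✓ 10101✓ 10111✓ 11000✓ 11010✓ 11100✓
Round 1: -0000✓ -0101 -1000✓ -1100✓ 0-000✓ 0-011 0-100✓ 0-101✓ 0-110✓ 00-00✓ 00-10✓ 000-0✓ 0001- 001-0✓ 0010-✓ 01-00✓ 011-0✓ 0110-✓ 1-000✓ 10-01 1000- 101-1 11-00✓ 110-0
Round 2: --000 -1-00 0--00 0-1-0 0-10- 00--0
PIs = {--000, -0101, -1-00, 0--00, 0-011, 0-1-0, 0-10-, 00--0, 0001-, 10-01, 1000-, 101-1, 110-0}
Coverage chart:
  m0: --000,0--00,00--0
  m2: 00--0,0001-
  m3: 0-011,0001-
  m4: 0--00,0-1-0,0-10-,00--0
  m5: -0101,0-10-
  m6: 0-1-0,00--0
  m8: --000,-1-00,0--00
  m11: 0-011 ←essential
  m13: 0-10- ←essential
  m14: 0-1-0 ←essential
  m17: 10-01,1000-
  m21: -0101,10-01,101-1
  m23: 101-1 ←essential
  m24: --000,-1-00,110-0
  m26: 110-0 ←essential
  m28: -1-00 ←essential
Essential: -1-00, 0-011, 0-1-0, 0-10-, 101-1, 110-0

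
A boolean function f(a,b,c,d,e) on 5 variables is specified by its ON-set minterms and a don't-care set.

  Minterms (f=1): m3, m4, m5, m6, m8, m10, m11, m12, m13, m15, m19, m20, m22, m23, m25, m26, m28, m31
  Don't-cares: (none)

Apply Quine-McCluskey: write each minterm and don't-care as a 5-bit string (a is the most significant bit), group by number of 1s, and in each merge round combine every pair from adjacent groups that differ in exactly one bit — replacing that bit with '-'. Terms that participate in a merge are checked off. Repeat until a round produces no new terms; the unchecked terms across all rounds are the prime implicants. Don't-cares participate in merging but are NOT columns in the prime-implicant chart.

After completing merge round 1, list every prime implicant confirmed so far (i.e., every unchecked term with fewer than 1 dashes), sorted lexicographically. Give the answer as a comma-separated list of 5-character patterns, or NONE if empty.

[col 0] 00011*, 00100*, 00101*, 00110*, 01000*, 01010*, 01011*, 01100*, 01101*, 01111*, 10011*, 10100*, 10110*, 10111*, 11001, 11010*, 11100*, 11111*
[col 1] -0011, -0100*, -0110*, -1010, -1100*, -1111, 0-011, 0-100*, 0-101*, 001-0*, 0010-*, 01-00, 01-11, 010-0, 0101-, 011-1, 0110-*, 1-100*, 1-111, 10-11, 101-0*, 1011-
[col 2] --100, -01-0, 0-10-
Prime implicants: --100, -0011, -01-0, -1010, -1111, 0-011, 0-10-, 01-00, 01-11, 010-0, 0101-, 011-1, 1-111, 10-11, 1011-, 11001

11001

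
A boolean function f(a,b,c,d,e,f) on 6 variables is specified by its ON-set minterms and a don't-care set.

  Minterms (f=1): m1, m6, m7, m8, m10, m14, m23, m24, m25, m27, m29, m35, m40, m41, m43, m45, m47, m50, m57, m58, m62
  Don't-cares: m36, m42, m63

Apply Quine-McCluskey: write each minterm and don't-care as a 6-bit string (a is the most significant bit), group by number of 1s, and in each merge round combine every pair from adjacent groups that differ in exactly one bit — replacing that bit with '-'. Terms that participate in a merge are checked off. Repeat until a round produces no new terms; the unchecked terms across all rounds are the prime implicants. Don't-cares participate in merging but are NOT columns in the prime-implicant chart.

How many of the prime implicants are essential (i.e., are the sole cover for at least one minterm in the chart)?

7

[col 0] 000001, 000110*, 000111*, 001000*, 001010*, 001110*, 010111*, 011000*, 011001*, 011011*, 011101*, 100011*, 100100, 101000*, 101001*, 101010*, 101011*, 101101*, 101111*, 110010*, 111001*, 111010*, 111110*, 111111*
[col 1] -01000*, -01010*, -11001, 0-0111, 0-1000, 00-110, 00011-, 001-10, 0010-0*, 011-01, 0110-1, 01100-, 1-1001, 1-1010, 1-1111, 10-011, 101-01*, 101-11*, 1010-0*, 1010-1*, 10100-*, 10101-*, 1011-1*, 11-010, 111-10, 11111-
[col 2] -010-0, 101--1, 1010--
Prime implicants: -010-0, -11001, 0-0111, 0-1000, 00-110, 000001, 00011-, 001-10, 011-01, 0110-1, 01100-, 1-1001, 1-1010, 1-1111, 10-011, 100100, 101--1, 1010--, 11-010, 111-10, 11111-
PI chart (minterm → PIs covering it):
  1 | 000001  (sole → essential)
  6 | 00-110,00011-
  7 | 0-0111,00011-
  8 | -010-0,0-1000
  10 | -010-0,001-10
  14 | 00-110,001-10
  23 | 0-0111  (sole → essential)
  24 | 0-1000,01100-
  25 | -11001,011-01,0110-1,01100-
  27 | 0110-1  (sole → essential)
  29 | 011-01  (sole → essential)
  35 | 10-011  (sole → essential)
  40 | -010-0,1010--
  41 | 1-1001,101--1,1010--
  43 | 10-011,101--1,1010--
  45 | 101--1  (sole → essential)
  47 | 1-1111,101--1
  50 | 11-010  (sole → essential)
  57 | -11001,1-1001
  58 | 1-1010,11-010,111-10
  62 | 111-10,11111-
Essential prime implicants: 0-0111, 000001, 011-01, 0110-1, 10-011, 101--1, 11-010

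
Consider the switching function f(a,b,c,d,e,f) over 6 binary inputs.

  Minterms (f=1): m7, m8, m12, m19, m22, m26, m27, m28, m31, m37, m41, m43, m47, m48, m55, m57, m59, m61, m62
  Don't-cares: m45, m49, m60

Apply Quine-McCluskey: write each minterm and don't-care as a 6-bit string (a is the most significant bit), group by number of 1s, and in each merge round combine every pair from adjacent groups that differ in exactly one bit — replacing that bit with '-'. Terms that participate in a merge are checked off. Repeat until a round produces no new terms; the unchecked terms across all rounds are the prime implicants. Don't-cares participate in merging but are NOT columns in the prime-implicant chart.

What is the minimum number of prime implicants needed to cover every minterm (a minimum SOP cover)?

Round 0: 000111 001000✓ 001100✓ 010011✓ 010110 011010✓ 011011✓ 011100✓ 011111✓ 100101✓ 101001✓ 101011✓ 101101✓ 101111✓ 110000✓ 110001✓ 110111 111001✓ 111011✓ 111100✓ 111101✓ 111110✓
Round 1: -11011 -11100 0-1100 001-00 01-011 011-11 01101- 1-1001✓ 1-1011✓ 1-1101✓ 10-101 101-01✓ 101-11✓ 1010-1✓ 1011-1✓ 11-001 11000- 111-01✓ 1110-1✓ 1111-0 11110-
Round 2: 1-1-01 1-10-1 101--1
PIs = {-11011, -11100, 0-1100, 000111, 001-00, 01-011, 010110, 011-11, 01101-, 1-1-01, 1-10-1, 10-101, 101--1, 11-001, 11000-, 110111, 1111-0, 11110-}
Coverage chart:
  m7: 000111 ←essential
  m8: 001-00 ←essential
  m12: 0-1100,001-00
  m19: 01-011 ←essential
  m22: 010110 ←essential
  m26: 01101- ←essential
  m27: -11011,01-011,011-11,01101-
  m28: -11100,0-1100
  m31: 011-11 ←essential
  m37: 10-101 ←essential
  m41: 1-1-01,1-10-1,101--1
  m43: 1-10-1,101--1
  m47: 101--1 ←essential
  m48: 11000- ←essential
  m55: 110111 ←essential
  m57: 1-1-01,1-10-1,11-001
  m59: -11011,1-10-1
  m61: 1-1-01,11110-
  m62: 1111-0 ←essential
Essential: 000111, 001-00, 01-011, 010110, 011-11, 01101-, 10-101, 101--1, 11000-, 110111, 1111-0
Petrick residual → -11011, -11100, 1-1-01
Min cover (14 terms): bcd'ef + bcde'f' + a'b'c'def + a'b'ce'f' + a'bd'ef + a'bc'def' + a'bcef + a'bcd'e + ace'f + ab'de'f + ab'cf + abc'd'e' + abc'def + abcdf'

14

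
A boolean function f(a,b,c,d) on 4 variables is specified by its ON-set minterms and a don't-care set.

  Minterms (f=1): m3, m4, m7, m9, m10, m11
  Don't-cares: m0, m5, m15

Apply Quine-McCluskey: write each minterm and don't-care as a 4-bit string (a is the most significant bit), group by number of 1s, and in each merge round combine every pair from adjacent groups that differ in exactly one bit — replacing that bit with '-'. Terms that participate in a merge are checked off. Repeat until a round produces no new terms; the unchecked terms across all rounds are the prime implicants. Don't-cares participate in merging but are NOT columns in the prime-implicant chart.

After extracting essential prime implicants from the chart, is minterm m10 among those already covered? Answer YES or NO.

size-2^0 implicants → 0000(✓)  0011(✓)  0100(✓)  0101(✓)  0111(✓)  1001(✓)  1010(✓)  1011(✓)  1111(✓)
size-2^1 implicants → -011(✓)  -111(✓)  0-00  0-11(✓)  01-1  010-  1-11(✓)  10-1  101-
size-2^2 implicants → --11
Unchecked terms (primes): --11, 0-00, 01-1, 010-, 10-1, 101-
Minterm coverage:
  m3 ⊆ --11 [E]
  m4 ⊆ 0-00,010-
  m7 ⊆ --11,01-1
  m9 ⊆ 10-1 [E]
  m10 ⊆ 101- [E]
  m11 ⊆ --11,10-1,101-
E = {--11, 10-1, 101-}

YES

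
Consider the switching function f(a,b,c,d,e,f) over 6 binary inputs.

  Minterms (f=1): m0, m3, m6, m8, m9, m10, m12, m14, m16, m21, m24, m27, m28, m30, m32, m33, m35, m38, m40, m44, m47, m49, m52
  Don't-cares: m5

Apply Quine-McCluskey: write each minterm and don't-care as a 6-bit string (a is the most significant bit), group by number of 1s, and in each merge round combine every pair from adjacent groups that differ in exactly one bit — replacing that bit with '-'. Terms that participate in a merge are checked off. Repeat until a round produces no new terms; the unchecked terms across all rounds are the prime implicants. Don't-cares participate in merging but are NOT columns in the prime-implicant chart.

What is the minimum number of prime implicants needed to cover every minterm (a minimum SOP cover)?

[col 0] 000000*, 000011*, 000101*, 000110*, 001000*, 001001*, 001010*, 001100*, 001110*, 010000*, 010101*, 011000*, 011011, 011100*, 011110*, 100000*, 100001*, 100011*, 100110*, 101000*, 101100*, 101111, 110001*, 110100
[col 1] -00000*, -00011, -00110, -01000*, -01100*, 0-0000*, 0-0101, 0-1000*, 0-1100*, 0-1110*, 00-000*, 00-110, 001-00*, 001-10*, 0010-0*, 00100-, 0011-0*, 01-000*, 011-00*, 0111-0*, 1-0001, 10-000*, 1000-1, 10000-, 101-00*
[col 2] -0-000, -01-00, 0--000, 0-1-00, 0-11-0, 001--0
Prime implicants: -0-000, -00011, -00110, -01-00, 0--000, 0-0101, 0-1-00, 0-11-0, 00-110, 001--0, 00100-, 011011, 1-0001, 1000-1, 10000-, 101111, 110100
PI chart (minterm → PIs covering it):
  0 | -0-000,0--000
  3 | -00011  (sole → essential)
  6 | -00110,00-110
  8 | -0-000,-01-00,0--000,0-1-00,001--0,00100-
  9 | 00100-  (sole → essential)
  10 | 001--0  (sole → essential)
  12 | -01-00,0-1-00,0-11-0,001--0
  14 | 0-11-0,00-110,001--0
  16 | 0--000  (sole → essential)
  21 | 0-0101  (sole → essential)
  24 | 0--000,0-1-00
  27 | 011011  (sole → essential)
  28 | 0-1-00,0-11-0
  30 | 0-11-0  (sole → essential)
  32 | -0-000,10000-
  33 | 1-0001,1000-1,10000-
  35 | -00011,1000-1
  38 | -00110  (sole → essential)
  40 | -0-000,-01-00
  44 | -01-00  (sole → essential)
  47 | 101111  (sole → essential)
  49 | 1-0001  (sole → essential)
  52 | 110100  (sole → essential)
Essential prime implicants: -00011, -00110, -01-00, 0--000, 0-0101, 0-11-0, 001--0, 00100-, 011011, 1-0001, 101111, 110100
Petrick residual → -0-000
Minimum SOP uses 13 PIs: b'd'e'f' + b'c'd'ef + b'c'def' + b'ce'f' + a'd'e'f' + a'c'de'f + a'cdf' + a'b'cf' + a'b'cd'e' + a'bcd'ef + ac'd'e'f + ab'cdef + abc'de'f'

13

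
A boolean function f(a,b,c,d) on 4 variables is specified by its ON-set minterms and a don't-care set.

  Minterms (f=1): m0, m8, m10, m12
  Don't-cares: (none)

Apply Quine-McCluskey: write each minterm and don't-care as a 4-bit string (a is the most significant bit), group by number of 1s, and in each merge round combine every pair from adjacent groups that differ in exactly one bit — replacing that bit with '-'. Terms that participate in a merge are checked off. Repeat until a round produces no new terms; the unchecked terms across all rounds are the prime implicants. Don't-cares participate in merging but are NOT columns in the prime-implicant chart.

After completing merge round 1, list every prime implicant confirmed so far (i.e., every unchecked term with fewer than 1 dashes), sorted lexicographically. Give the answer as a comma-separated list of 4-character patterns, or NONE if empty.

[col 0] 0000*, 1000*, 1010*, 1100*
[col 1] -000, 1-00, 10-0
Prime implicants: -000, 1-00, 10-0

NONE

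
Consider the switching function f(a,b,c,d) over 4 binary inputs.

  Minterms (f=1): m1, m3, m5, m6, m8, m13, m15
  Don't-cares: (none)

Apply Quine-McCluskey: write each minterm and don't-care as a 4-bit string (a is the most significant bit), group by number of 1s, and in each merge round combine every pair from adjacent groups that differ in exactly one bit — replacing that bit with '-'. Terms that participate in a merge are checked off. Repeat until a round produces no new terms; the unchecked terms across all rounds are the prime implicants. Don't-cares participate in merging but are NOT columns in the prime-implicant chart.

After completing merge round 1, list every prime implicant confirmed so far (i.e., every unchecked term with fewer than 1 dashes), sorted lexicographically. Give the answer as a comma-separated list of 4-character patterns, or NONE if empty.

Round 0: 0001✓ 0011✓ 0101✓ 0110 1000 1101✓ 1111✓
Round 1: -101 0-01 00-1 11-1
PIs = {-101, 0-01, 00-1, 0110, 1000, 11-1}

0110, 1000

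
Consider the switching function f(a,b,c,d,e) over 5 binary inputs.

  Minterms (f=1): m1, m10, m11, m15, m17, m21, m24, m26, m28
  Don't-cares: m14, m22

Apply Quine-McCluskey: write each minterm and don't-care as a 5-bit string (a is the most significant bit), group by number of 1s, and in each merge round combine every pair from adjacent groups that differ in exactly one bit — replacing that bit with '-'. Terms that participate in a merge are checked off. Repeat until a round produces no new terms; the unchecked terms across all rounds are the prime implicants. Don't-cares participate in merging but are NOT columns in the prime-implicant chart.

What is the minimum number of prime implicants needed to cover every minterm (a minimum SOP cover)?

5

size-2^0 implicants → 00001(✓)  01010(✓)  01011(✓)  01110(✓)  01111(✓)  10001(✓)  10101(✓)  10110  11000(✓)  11010(✓)  11100(✓)
size-2^1 implicants → -0001  -1010  01-10(✓)  01-11(✓)  0101-(✓)  0111-(✓)  10-01  11-00  110-0
size-2^2 implicants → 01-1-
Unchecked terms (primes): -0001, -1010, 01-1-, 10-01, 10110, 11-00, 110-0
Minterm coverage:
  m1 ⊆ -0001 [E]
  m10 ⊆ -1010,01-1-
  m11 ⊆ 01-1- [E]
  m15 ⊆ 01-1- [E]
  m17 ⊆ -0001,10-01
  m21 ⊆ 10-01 [E]
  m24 ⊆ 11-00,110-0
  m26 ⊆ -1010,110-0
  m28 ⊆ 11-00 [E]
E = {-0001, 01-1-, 10-01, 11-00}
Petrick residual → -1010
Cover = b'c'd'e + bc'de' + a'bd + ab'd'e + abd'e'  |cover|=5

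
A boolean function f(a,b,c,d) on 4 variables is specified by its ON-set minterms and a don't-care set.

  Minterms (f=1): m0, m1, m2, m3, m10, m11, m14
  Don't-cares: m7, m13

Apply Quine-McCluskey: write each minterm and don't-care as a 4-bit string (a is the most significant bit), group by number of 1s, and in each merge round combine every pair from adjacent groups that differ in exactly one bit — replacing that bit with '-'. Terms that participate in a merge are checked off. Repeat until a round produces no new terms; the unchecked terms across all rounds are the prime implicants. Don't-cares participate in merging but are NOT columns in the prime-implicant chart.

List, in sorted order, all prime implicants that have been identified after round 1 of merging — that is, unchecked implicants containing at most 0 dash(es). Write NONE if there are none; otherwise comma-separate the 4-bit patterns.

1101

size-2^0 implicants → 0000(✓)  0001(✓)  0010(✓)  0011(✓)  0111(✓)  1010(✓)  1011(✓)  1101  1110(✓)
size-2^1 implicants → -010(✓)  -011(✓)  0-11  00-0(✓)  00-1(✓)  000-(✓)  001-(✓)  1-10  101-(✓)
size-2^2 implicants → -01-  00--
Unchecked terms (primes): -01-, 0-11, 00--, 1-10, 1101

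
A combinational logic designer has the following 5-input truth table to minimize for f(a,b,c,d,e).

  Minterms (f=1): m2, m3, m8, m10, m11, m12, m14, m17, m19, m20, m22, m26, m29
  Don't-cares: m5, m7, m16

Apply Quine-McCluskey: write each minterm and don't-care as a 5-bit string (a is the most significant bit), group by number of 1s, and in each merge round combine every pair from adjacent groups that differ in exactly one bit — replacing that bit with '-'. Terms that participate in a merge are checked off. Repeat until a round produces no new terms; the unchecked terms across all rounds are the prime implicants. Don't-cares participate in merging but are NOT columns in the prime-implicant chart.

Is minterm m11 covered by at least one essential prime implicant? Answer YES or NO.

YES

[col 0] 00010*, 00011*, 00101*, 00111*, 01000*, 01010*, 01011*, 01100*, 01110*, 10000*, 10001*, 10011*, 10100*, 10110*, 11010*, 11101
[col 1] -0011, -1010, 0-010*, 0-011*, 00-11, 0001-*, 001-1, 01-00*, 01-10*, 010-0*, 0101-*, 011-0*, 10-00, 100-1, 1000-, 101-0
[col 2] 0-01-, 01--0
Prime implicants: -0011, -1010, 0-01-, 00-11, 001-1, 01--0, 10-00, 100-1, 1000-, 101-0, 11101
PI chart (minterm → PIs covering it):
  2 | 0-01-  (sole → essential)
  3 | -0011,0-01-,00-11
  8 | 01--0  (sole → essential)
  10 | -1010,0-01-,01--0
  11 | 0-01-  (sole → essential)
  12 | 01--0  (sole → essential)
  14 | 01--0  (sole → essential)
  17 | 100-1,1000-
  19 | -0011,100-1
  20 | 10-00,101-0
  22 | 101-0  (sole → essential)
  26 | -1010  (sole → essential)
  29 | 11101  (sole → essential)
Essential prime implicants: -1010, 0-01-, 01--0, 101-0, 11101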